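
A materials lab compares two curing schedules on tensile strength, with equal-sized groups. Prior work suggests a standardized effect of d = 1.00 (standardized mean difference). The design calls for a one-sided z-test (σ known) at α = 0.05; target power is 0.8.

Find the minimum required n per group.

Set Φ(δ − 1.645) = 0.8; then δ − 1.645 = Φ⁻¹(0.8) = 0.842, giving δ = 2.486.
δ = d·√(n/2) ⇒ n = 2(δ/d)² = 2 × (2.486 / 1.00)² = 12.37.
Rounding up, n = 13 per group.

n = 13 per group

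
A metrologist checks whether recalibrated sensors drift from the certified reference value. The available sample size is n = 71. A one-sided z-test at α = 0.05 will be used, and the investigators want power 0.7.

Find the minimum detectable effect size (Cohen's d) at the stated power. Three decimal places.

Need Φ(δ − 1.645) = 0.7, so δ = 1.645 + 0.524 = 2.169.
δ = d·√n ⇒ d = δ/√n = 2.169/√71 = 0.2574.

d ≈ 0.257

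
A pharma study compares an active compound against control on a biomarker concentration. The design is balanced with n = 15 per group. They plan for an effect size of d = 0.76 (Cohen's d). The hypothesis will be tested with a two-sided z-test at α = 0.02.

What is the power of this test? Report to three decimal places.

Power ≈ 0.403

Noncentrality parameter: δ = d·√(n/2) = 0.76 × √(15/2) = 2.0813
Two-sided α = 0.02 → critical value z_{0.01} = 2.326.
Power = Φ(δ − 2.326) + Φ(−δ − 2.326) = Φ(-0.245) + Φ(-4.408) = 0.4032 + 0.0000 = 0.4032.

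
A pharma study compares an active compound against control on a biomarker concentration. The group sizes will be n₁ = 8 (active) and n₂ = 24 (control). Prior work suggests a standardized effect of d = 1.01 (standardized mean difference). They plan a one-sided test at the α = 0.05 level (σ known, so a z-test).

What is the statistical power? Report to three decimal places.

Noncentrality parameter: δ = d / √(1/n₁ + 1/n₂) = 1.01 / √(1/8 + 1/24) = 2.4740
Critical value for a one-sided test at α = 0.05: z_α = 1.645.
Power = Φ(δ − 1.645) = Φ(0.829) = 0.7965.

Power ≈ 0.796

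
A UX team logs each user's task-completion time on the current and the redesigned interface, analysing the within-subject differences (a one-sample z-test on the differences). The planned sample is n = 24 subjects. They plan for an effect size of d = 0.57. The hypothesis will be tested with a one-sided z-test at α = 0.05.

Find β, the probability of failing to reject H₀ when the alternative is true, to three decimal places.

β ≈ 0.126

Noncentrality parameter: δ = d·√n = 0.57 × √24 = 2.7924
One-sided α = 0.05 → critical value z_{0.05} = 1.645.
Power = Φ(δ − 1.645) = Φ(1.148) = 0.8744.
Type II error: β = 1 − power = 1 − 0.8744 = 0.1256.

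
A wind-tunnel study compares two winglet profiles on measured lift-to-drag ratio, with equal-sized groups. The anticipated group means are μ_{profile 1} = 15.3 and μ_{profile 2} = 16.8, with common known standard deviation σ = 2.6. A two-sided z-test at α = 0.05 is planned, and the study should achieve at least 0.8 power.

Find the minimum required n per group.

Standardized effect: d = |μ_{profile 1} − μ_{profile 2}| / σ = |15.3 − 16.8| / 2.6 = 0.5769
For power 0.8 need Φ(δ − z_{0.025}) = 0.8, so δ = z_{0.025} + z_{0.20} = 1.960 + 0.842 = 2.802.
(For δ > 0 the lower-tail rejection region contributes negligibly to power, so the one-term inversion is standard.)
δ = d·√(n/2) ⇒ n = 2(δ/d)² = 2 × (2.802 / 0.5769)² = 47.16.
Rounding up, n = 48 per group.

n = 48 per group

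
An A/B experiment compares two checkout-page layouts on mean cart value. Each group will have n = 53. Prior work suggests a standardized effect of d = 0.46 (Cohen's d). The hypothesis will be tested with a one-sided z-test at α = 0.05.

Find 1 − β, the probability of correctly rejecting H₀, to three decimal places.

Noncentrality parameter: δ = d·√(n/2) = 0.46 × √(53/2) = 2.3680
One-sided α = 0.05 → critical value z_{0.05} = 1.645.
Power = Φ(δ − 1.645) = Φ(0.723) = 0.7652.

Power ≈ 0.765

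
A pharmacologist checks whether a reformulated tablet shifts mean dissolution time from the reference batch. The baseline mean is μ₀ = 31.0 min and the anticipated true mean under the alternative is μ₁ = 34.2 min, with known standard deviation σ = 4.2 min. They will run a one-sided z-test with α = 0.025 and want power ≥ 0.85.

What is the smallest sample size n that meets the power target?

Standardized effect: d = |μ₁ − μ₀| / σ = |34.2 − 31.0| / 4.2 = 0.7619
Set Φ(δ − 1.960) = 0.85; then δ − 1.960 = Φ⁻¹(0.85) = 1.036, giving δ = 2.996.
δ = d·√n ⇒ n = (δ/d)² = (2.996 / 0.7619)² = 15.47.
Rounding up, n = 16.

n = 16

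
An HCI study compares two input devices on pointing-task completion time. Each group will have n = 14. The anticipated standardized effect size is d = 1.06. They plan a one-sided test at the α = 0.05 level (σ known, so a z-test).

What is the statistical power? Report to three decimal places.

Power ≈ 0.877

Noncentrality parameter: δ = d·√(n/2) = 1.06 × √(14/2) = 2.8045
Critical value for a one-sided test at α = 0.05: z_α = 1.645.
Power = Φ(δ − 1.645) = Φ(1.160) = 0.8769.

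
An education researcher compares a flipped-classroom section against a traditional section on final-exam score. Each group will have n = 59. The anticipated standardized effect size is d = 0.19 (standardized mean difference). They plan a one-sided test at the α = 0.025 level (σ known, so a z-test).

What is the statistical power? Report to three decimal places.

Power ≈ 0.177

Noncentrality parameter: δ = d·√(n/2) = 0.19 × √(59/2) = 1.0320
Critical value for a one-sided test at α = 0.025: z_α = 1.960.
Power = Φ(δ − 1.960) = Φ(-0.928) = 0.1767.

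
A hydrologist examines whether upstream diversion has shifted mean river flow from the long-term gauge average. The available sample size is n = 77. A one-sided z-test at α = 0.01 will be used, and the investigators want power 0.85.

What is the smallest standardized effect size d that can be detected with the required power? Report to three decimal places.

d ≈ 0.383

Required noncentrality: δ = z_{0.01} + z_{0.15} = 2.326 + 1.036 = 3.363.
δ = d·√n ⇒ d = δ/√n = 3.363/√77 = 0.3832.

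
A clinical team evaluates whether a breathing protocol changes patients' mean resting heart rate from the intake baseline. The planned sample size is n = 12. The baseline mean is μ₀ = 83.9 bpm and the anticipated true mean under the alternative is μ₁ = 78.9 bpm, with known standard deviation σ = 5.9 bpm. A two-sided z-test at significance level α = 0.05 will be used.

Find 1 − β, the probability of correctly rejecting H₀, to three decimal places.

Power ≈ 0.835

Standardized effect: d = |μ₁ − μ₀| / σ = |78.9 − 83.9| / 5.9 = 0.8475
Noncentrality parameter: δ = d·√n = 0.8475 × √12 = 2.9357
Critical value for a two-sided test at α = 0.05: z_{α/2} = 1.960.
Power = Φ(δ − 1.960) + Φ(−δ − 1.960) = Φ(0.976) + Φ(-4.896) = 0.8354 + 0.0000 = 0.8354.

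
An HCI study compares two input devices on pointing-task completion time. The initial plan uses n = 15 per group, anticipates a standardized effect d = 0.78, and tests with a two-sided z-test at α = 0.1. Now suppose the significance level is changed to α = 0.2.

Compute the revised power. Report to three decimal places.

δ = d·√(n/2) = 0.78 × √(15/2) = 2.1361 (unchanged). New critical value: z_{0.1} = 1.282.
Revised power = Φ(δ − 1.282) + Φ(−δ − 1.282) = Φ(0.855) + Φ(-3.418) = 0.8036 + 0.0003 = 0.8039.

Power ≈ 0.804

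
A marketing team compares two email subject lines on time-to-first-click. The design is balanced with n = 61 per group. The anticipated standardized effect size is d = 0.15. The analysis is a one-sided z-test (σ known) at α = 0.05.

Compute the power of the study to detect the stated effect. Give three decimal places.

Power ≈ 0.207

Noncentrality parameter: δ = d·√(n/2) = 0.15 × √(61/2) = 0.8284
One-sided α = 0.05 → critical value z_{0.05} = 1.645.
Power = P(Z > 1.645 − δ) = Φ(-0.816) = 0.2071.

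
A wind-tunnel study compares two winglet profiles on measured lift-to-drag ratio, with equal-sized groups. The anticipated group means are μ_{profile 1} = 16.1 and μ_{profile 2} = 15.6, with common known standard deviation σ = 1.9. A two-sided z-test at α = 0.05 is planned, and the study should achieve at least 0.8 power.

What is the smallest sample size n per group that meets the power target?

Standardized effect: d = |μ_{profile 1} − μ_{profile 2}| / σ = |16.1 − 15.6| / 1.9 = 0.2632
For power 0.8 need Φ(δ − z_{0.025}) = 0.8, so δ = z_{0.025} + z_{0.20} = 1.960 + 0.842 = 2.802.
(The Φ(−δ − z_{α/2}) term is vanishingly small for δ > 0 and is dropped in the standard sample-size formula.)
δ = d·√(n/2) ⇒ n = 2(δ/d)² = 2 × (2.802 / 0.2632)² = 226.68.
Rounding up, n = 227 per group.

n = 227 per group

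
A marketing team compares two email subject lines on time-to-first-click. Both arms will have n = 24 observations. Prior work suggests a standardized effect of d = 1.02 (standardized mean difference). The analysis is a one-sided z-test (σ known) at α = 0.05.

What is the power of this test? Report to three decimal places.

Noncentrality parameter: δ = d·√(n/2) = 1.02 × √(24/2) = 3.5334
Critical value for a one-sided test at α = 0.05: z_α = 1.645.
Power = P(Z > 1.645 − δ) = Φ(1.889) = 0.9705.

Power ≈ 0.971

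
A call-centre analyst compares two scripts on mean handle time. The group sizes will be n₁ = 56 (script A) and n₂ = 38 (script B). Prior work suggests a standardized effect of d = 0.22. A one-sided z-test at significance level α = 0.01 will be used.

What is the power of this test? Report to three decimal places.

Noncentrality parameter: δ = d / √(1/n₁ + 1/n₂) = 0.22 / √(1/56 + 1/38) = 1.0468
One-sided α = 0.01 → critical value z_{0.01} = 2.326.
Power = Φ(δ − 2.326) = Φ(-1.280) = 0.1003.

Power ≈ 0.100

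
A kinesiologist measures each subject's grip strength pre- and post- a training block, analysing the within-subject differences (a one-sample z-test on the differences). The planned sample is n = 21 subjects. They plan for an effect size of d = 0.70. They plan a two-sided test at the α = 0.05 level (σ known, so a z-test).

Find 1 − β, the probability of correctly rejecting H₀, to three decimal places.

Power ≈ 0.894

Noncentrality parameter: δ = d·√n = 0.70 × √21 = 3.2078
Critical value for a two-sided test at α = 0.05: z_{α/2} = 1.960.
Power = Φ(δ − 1.960) + Φ(−δ − 1.960) = Φ(1.248) + Φ(-5.168) = 0.8940 + 0.0000 = 0.8940.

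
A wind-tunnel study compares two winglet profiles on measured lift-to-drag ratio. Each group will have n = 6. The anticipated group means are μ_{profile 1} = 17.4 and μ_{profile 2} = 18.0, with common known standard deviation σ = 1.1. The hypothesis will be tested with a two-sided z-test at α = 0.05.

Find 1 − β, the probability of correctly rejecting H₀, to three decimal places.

Power ≈ 0.157

Standardized effect: d = |μ_{profile 1} − μ_{profile 2}| / σ = |17.4 − 18.0| / 1.1 = 0.5455
Noncentrality parameter: δ = d·√(n/2) = 0.5455 × √(6/2) = 0.9448
Two-sided α = 0.05 → critical value z_{0.025} = 1.960.
Power = Φ(δ − 1.960) + Φ(−δ − 1.960) = Φ(-1.015) + Φ(-2.905) = 0.1550 + 0.0018 = 0.1568.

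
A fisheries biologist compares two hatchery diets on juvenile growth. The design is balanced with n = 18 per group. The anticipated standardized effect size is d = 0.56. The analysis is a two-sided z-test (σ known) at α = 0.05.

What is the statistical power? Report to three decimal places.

Noncentrality parameter: δ = d·√(n/2) = 0.56 × √(18/2) = 1.6800
Two-sided α = 0.05 → critical value z_{0.025} = 1.960.
Power = Φ(δ − 1.960) + Φ(−δ − 1.960) = Φ(-0.280) + Φ(-3.640) = 0.3898 + 0.0001 = 0.3899.

Power ≈ 0.390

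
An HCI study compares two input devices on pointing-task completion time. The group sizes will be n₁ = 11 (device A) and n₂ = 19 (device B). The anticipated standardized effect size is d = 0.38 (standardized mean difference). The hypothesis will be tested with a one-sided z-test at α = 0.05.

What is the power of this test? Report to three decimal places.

Noncentrality parameter: δ = d / √(1/n₁ + 1/n₂) = 0.38 / √(1/11 + 1/19) = 1.0030
Critical value for a one-sided test at α = 0.05: z_α = 1.645.
Power = Φ(δ − 1.645) = Φ(-0.642) = 0.2605.

Power ≈ 0.260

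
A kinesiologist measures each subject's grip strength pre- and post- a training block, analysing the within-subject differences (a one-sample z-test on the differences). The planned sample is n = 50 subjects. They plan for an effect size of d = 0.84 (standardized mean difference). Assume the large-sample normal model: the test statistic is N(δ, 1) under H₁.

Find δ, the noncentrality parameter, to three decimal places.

δ ≈ 5.940

δ = d·√n = 0.84 × √50 = 5.9397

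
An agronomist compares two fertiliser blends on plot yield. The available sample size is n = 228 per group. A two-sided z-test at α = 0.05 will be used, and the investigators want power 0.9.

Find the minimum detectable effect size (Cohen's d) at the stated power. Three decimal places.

Required noncentrality: δ = z_{0.025} + z_{0.10} = 1.960 + 1.282 = 3.242.
(The second rejection-region term Φ(−δ − z_{α/2}) is negligible and dropped.)
δ = d·√(n/2) ⇒ d = δ/√(n/2) = 3.242/√(228/2) = 0.3036.

d ≈ 0.304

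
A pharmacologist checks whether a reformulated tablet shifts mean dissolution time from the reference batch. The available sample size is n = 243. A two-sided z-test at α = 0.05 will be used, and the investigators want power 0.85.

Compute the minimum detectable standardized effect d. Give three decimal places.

d ≈ 0.192

Required noncentrality: δ = z_{0.025} + z_{0.15} = 1.960 + 1.036 = 2.996.
(Lower-tail contribution to power is negligible for δ > 0.)
δ = d·√n ⇒ d = δ/√n = 2.996/√243 = 0.1922.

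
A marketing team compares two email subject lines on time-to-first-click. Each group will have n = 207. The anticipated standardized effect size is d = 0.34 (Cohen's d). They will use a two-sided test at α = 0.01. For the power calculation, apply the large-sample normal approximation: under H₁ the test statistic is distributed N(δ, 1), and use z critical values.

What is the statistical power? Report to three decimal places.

Power ≈ 0.811

Noncentrality parameter: δ = d·√(n/2) = 0.34 × √(207/2) = 3.4590
Two-sided α = 0.01 → critical value z_{0.005} = 2.576.
Power = Φ(δ − 2.576) + Φ(−δ − 2.576) = Φ(0.883) + Φ(-6.035) = 0.8114 + 0.0000 = 0.8114.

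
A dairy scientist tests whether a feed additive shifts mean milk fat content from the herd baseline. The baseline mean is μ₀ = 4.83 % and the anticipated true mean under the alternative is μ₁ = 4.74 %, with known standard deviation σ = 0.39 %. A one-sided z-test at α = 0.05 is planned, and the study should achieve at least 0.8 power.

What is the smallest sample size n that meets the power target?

Standardized effect: d = |μ₁ − μ₀| / σ = |4.74 − 4.83| / 0.39 = 0.2308
For power 0.8 need Φ(δ − z_{0.05}) = 0.8, so δ = z_{0.05} + z_{0.20} = 1.645 + 0.842 = 2.486.
δ = d·√n ⇒ n = (δ/d)² = (2.486 / 0.2308)² = 116.09.
Rounding up, n = 117.

n = 117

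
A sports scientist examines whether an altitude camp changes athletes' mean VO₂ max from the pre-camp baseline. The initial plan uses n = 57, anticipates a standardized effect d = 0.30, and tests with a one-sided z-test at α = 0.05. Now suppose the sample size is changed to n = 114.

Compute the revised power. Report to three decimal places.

Power ≈ 0.940

With n = 114: δ = d·√n = 0.30 × √114 = 3.2031. Critical value z_{0.05} = 1.645.
Revised power = Φ(δ − 1.645) = Φ(1.558) = 0.9404.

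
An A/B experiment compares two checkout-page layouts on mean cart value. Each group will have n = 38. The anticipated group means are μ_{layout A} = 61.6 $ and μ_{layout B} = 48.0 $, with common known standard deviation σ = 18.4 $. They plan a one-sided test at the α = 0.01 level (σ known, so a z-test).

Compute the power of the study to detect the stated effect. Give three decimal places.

Standardized effect: d = |μ_{layout A} − μ_{layout B}| / σ = |61.6 − 48.0| / 18.4 = 0.7391
Noncentrality parameter: δ = d·√(n/2) = 0.7391 × √(38/2) = 3.2218
One-sided α = 0.01 → critical value z_{0.01} = 2.326.
Power = P(Z > 2.326 − δ) = Φ(0.895) = 0.8147.

Power ≈ 0.815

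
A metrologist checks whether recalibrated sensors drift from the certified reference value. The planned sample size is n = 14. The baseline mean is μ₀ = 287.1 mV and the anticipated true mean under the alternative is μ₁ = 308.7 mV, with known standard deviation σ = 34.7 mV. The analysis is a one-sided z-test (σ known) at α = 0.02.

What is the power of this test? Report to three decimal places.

Power ≈ 0.608

Standardized effect: d = |μ₁ − μ₀| / σ = |308.7 − 287.1| / 34.7 = 0.6225
Noncentrality parameter: δ = d·√n = 0.6225 × √14 = 2.3291
One-sided α = 0.02 → critical value z_{0.02} = 2.054.
Power = Φ(δ − 2.054) = Φ(0.275) = 0.6085.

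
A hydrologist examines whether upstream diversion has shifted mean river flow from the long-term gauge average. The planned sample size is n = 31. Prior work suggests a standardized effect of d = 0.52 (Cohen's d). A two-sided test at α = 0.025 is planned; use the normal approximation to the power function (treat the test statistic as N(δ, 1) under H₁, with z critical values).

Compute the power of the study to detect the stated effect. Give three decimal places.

Noncentrality parameter: λ = d·√n = 0.52 × √31 = 2.8952
Critical value for a two-sided test at α = 0.025: z_{α/2} = 2.241.
Power = Φ(λ − 2.241) + Φ(−λ − 2.241) = Φ(0.654) + Φ(-5.137) = 0.7434 + 0.0000 = 0.7434.

Power ≈ 0.743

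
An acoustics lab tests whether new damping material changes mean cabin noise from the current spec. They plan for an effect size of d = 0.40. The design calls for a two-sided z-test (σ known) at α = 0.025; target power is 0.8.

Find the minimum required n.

n = 60

For power 0.8 need Φ(δ − z_{0.0125}) = 0.8, so δ = z_{0.0125} + z_{0.20} = 2.241 + 0.842 = 3.083.
(Ignoring the negligible lower-tail rejection probability gives the usual closed-form inversion.)
δ = d·√n ⇒ n = (δ/d)² = (3.083 / 0.40)² = 59.41.
Rounding up, n = 60.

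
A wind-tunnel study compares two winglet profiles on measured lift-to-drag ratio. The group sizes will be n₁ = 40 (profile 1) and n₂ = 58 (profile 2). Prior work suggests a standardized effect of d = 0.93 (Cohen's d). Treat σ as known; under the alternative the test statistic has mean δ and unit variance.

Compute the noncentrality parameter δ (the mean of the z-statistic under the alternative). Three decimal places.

δ ≈ 4.525

δ = d / √(1/n₁ + 1/n₂) = 0.93 / √(1/40 + 1/58) = 4.5250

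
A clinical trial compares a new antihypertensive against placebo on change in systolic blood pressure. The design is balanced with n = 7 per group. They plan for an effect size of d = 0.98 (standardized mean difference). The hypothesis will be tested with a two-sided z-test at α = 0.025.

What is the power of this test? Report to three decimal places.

Power ≈ 0.342

Noncentrality parameter: δ = d·√(n/2) = 0.98 × √(7/2) = 1.8334
Critical value for a two-sided test at α = 0.025: z_{α/2} = 2.241.
Power = Φ(δ − 2.241) + Φ(−δ − 2.241) = Φ(-0.408) + Φ(-4.075) = 0.3416 + 0.0000 = 0.3417.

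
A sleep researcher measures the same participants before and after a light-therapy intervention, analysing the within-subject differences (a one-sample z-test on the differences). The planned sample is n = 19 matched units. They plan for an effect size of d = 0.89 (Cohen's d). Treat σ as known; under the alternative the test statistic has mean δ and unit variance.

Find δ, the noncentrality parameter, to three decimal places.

δ ≈ 3.879

δ = d·√n = 0.89 × √19 = 3.8794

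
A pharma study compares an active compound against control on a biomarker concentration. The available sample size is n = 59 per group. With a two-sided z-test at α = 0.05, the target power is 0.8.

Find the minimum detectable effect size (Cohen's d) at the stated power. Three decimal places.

Required noncentrality: δ = z_{0.025} + z_{0.20} = 1.960 + 0.842 = 2.802.
(Lower-tail contribution to power is negligible for δ > 0.)
δ = d·√(n/2) ⇒ d = δ/√(n/2) = 2.802/√(59/2) = 0.5158.

d ≈ 0.516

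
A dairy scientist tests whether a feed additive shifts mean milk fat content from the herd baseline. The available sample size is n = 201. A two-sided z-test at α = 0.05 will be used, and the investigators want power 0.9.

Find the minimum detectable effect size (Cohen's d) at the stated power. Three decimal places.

d ≈ 0.229

Need Φ(δ − 1.960) = 0.9, so δ = 1.960 + 1.282 = 3.242.
(The second rejection-region term Φ(−δ − z_{α/2}) is negligible and dropped.)
δ = d·√n ⇒ d = δ/√n = 3.242/√201 = 0.2286.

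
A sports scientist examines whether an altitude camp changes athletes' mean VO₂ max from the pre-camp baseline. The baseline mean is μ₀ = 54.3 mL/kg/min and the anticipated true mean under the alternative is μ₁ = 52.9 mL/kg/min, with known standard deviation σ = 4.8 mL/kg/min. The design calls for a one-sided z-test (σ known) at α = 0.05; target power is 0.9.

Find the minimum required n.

n = 101

Standardized effect: d = |μ₁ − μ₀| / σ = |52.9 − 54.3| / 4.8 = 0.2917
For power 0.9 need Φ(δ − z_{0.05}) = 0.9, so δ = z_{0.05} + z_{0.10} = 1.645 + 1.282 = 2.926.
δ = d·√n ⇒ n = (δ/d)² = (2.926 / 0.2917)² = 100.67.
Round up to the next whole unit.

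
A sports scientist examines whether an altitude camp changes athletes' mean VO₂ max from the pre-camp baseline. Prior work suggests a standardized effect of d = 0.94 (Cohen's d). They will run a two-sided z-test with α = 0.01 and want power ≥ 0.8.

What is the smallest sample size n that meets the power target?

Set Φ(δ − 2.576) = 0.8; then δ − 2.576 = Φ⁻¹(0.8) = 0.842, giving δ = 3.417.
(The Φ(−δ − z_{α/2}) term is vanishingly small for δ > 0 and is dropped in the standard sample-size formula.)
δ = d·√n ⇒ n = (δ/d)² = (3.417 / 0.94)² = 13.22.
Round up to the next whole unit.

n = 14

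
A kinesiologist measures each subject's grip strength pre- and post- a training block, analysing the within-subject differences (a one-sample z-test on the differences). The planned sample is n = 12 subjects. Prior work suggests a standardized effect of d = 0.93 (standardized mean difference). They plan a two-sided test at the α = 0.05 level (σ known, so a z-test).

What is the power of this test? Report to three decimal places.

Power ≈ 0.896

Noncentrality parameter: δ = d·√n = 0.93 × √12 = 3.2216
Critical value for a two-sided test at α = 0.05: z_{α/2} = 1.960.
Power = Φ(δ − 1.960) + Φ(−δ − 1.960) = Φ(1.262) + Φ(-5.182) = 0.8965 + 0.0000 = 0.8965.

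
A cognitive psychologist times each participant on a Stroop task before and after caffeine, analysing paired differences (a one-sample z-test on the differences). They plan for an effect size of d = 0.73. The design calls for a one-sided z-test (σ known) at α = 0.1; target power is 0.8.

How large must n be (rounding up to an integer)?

n = 9

Set Φ(δ − 1.282) = 0.8; then δ − 1.282 = Φ⁻¹(0.8) = 0.842, giving δ = 2.123.
δ = d·√n ⇒ n = (δ/d)² = (2.123 / 0.73)² = 8.46.
Round up to the next whole unit.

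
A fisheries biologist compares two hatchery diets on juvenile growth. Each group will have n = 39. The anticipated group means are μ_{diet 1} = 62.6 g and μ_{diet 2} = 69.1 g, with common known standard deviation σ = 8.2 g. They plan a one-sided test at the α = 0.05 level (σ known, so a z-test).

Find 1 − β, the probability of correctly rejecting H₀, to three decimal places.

Standardized effect: d = |μ_{diet 1} − μ_{diet 2}| / σ = |62.6 − 69.1| / 8.2 = 0.7927
Noncentrality parameter: δ = d·√(n/2) = 0.7927 × √(39/2) = 3.5004
One-sided α = 0.05 → critical value z_{0.05} = 1.645.
Power = P(Z > 1.645 − δ) = Φ(1.856) = 0.9682.

Power ≈ 0.968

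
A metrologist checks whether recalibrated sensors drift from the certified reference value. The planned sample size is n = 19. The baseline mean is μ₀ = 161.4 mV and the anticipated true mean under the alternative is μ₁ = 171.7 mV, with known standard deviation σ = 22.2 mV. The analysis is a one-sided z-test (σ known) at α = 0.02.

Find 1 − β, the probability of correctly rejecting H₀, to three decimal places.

Power ≈ 0.487

Standardized effect: d = |μ₁ − μ₀| / σ = |171.7 − 161.4| / 22.2 = 0.4640
Noncentrality parameter: δ = d·√n = 0.4640 × √19 = 2.0224
Critical value for a one-sided test at α = 0.02: z_α = 2.054.
Power = P(Z > 2.054 − δ) = Φ(-0.031) = 0.4875.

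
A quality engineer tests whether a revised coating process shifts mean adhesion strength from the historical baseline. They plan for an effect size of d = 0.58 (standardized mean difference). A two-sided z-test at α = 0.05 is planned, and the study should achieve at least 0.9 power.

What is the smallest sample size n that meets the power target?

n = 32

Set Φ(δ − 1.960) = 0.9; then δ − 1.960 = Φ⁻¹(0.9) = 1.282, giving δ = 3.242.
(The Φ(−δ − z_{α/2}) term is vanishingly small for δ > 0 and is dropped in the standard sample-size formula.)
δ = d·√n ⇒ n = (δ/d)² = (3.242 / 0.58)² = 31.23.
Rounding up, n = 32.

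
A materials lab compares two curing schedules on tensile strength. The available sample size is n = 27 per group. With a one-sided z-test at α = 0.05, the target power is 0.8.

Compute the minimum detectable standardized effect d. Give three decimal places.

Required noncentrality: δ = z_{0.05} + z_{0.20} = 1.645 + 0.842 = 2.486.
δ = d·√(n/2) ⇒ d = δ/√(n/2) = 2.486/√(27/2) = 0.6767.

d ≈ 0.677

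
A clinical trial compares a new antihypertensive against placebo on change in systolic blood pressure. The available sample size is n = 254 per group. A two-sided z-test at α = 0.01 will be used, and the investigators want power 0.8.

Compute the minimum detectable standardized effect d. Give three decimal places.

Need Φ(δ − 2.576) = 0.8, so δ = 2.576 + 0.842 = 3.417.
(The second rejection-region term Φ(−δ − z_{α/2}) is negligible and dropped.)
δ = d·√(n/2) ⇒ d = δ/√(n/2) = 3.417/√(254/2) = 0.3032.

d ≈ 0.303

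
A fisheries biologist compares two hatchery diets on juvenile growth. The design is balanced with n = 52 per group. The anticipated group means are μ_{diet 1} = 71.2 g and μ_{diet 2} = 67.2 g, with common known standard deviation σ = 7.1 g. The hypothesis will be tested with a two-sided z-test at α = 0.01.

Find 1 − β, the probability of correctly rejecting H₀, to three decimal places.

Standardized effect: d = |μ_{diet 1} − μ_{diet 2}| / σ = |71.2 − 67.2| / 7.1 = 0.5634
Noncentrality parameter: δ = d·√(n/2) = 0.5634 × √(52/2) = 2.8727
Critical value for a two-sided test at α = 0.01: z_{α/2} = 2.576.
Power = Φ(δ − 2.576) + Φ(−δ − 2.576) = Φ(0.297) + Φ(-5.449) = 0.6167 + 0.0000 = 0.6167.

Power ≈ 0.617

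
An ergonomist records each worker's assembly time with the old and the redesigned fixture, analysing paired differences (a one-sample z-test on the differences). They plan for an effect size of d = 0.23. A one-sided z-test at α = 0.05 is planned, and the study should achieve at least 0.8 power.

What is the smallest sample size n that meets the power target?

Set Φ(δ − 1.645) = 0.8; then δ − 1.645 = Φ⁻¹(0.8) = 0.842, giving δ = 2.486.
δ = d·√n ⇒ n = (δ/d)² = (2.486 / 0.23)² = 116.87.
Round up to the next whole unit.

n = 117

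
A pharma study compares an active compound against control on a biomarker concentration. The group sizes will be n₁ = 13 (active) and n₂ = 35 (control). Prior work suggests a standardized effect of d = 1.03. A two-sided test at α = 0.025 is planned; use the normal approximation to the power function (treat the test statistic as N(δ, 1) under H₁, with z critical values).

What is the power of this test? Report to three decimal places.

Noncentrality parameter: δ = d / √(1/n₁ + 1/n₂) = 1.03 / √(1/13 + 1/35) = 3.1712
Two-sided α = 0.025 → critical value z_{0.0125} = 2.241.
Power = Φ(δ − 2.241) + Φ(−δ − 2.241) = Φ(0.930) + Φ(-5.413) = 0.8238 + 0.0000 = 0.8238.

Power ≈ 0.824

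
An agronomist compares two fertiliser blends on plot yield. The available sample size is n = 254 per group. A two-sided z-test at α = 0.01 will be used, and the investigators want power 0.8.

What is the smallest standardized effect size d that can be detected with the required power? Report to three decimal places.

Need Φ(δ − 2.576) = 0.8, so δ = 2.576 + 0.842 = 3.417.
(Lower-tail contribution to power is negligible for δ > 0.)
δ = d·√(n/2) ⇒ d = δ/√(n/2) = 3.417/√(254/2) = 0.3032.

d ≈ 0.303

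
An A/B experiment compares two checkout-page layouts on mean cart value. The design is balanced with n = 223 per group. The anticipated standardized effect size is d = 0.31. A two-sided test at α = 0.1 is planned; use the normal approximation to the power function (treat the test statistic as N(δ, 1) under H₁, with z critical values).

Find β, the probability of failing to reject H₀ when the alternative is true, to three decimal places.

Noncentrality parameter: δ = d·√(n/2) = 0.31 × √(223/2) = 3.2734
Critical value for a two-sided test at α = 0.1: z_{α/2} = 1.645.
Power = Φ(δ − 1.645) + Φ(−δ − 1.645) = Φ(1.629) + Φ(-4.918) = 0.9483 + 0.0000 = 0.9483.
Type II error: β = 1 − power = 1 − 0.9483 = 0.0517.

β ≈ 0.052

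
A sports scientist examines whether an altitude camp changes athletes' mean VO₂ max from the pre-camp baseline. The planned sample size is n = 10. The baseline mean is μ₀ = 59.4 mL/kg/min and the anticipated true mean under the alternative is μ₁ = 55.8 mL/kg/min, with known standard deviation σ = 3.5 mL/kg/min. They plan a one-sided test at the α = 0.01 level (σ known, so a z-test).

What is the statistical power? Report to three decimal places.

Standardized effect: d = |μ₁ − μ₀| / σ = |55.8 − 59.4| / 3.5 = 1.0286
Noncentrality parameter: δ = d·√n = 1.0286 × √10 = 3.2526
Critical value for a one-sided test at α = 0.01: z_α = 2.326.
Power = Φ(δ − 2.326) = Φ(0.926) = 0.8228.

Power ≈ 0.823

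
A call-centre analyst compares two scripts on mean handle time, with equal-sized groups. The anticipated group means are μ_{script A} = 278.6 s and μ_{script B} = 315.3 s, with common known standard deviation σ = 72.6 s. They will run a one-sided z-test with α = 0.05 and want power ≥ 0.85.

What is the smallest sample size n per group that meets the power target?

Standardized effect: d = |μ_{script A} − μ_{script B}| / σ = |278.6 − 315.3| / 72.6 = 0.5055
For power 0.85 need Φ(δ − z_{0.05}) = 0.85, so δ = z_{0.05} + z_{0.15} = 1.645 + 1.036 = 2.681.
δ = d·√(n/2) ⇒ n = 2(δ/d)² = 2 × (2.681 / 0.5055)² = 56.27.
Rounding up, n = 57 per group.

n = 57 per group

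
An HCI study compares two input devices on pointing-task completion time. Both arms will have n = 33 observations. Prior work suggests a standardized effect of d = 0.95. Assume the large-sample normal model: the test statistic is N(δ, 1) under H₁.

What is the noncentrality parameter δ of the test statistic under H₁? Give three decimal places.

The noncentrality parameter scales effect size by the design's sample-size factor: δ = d·√(n/2) = 0.95 × √(33/2) = 3.8589

δ ≈ 3.859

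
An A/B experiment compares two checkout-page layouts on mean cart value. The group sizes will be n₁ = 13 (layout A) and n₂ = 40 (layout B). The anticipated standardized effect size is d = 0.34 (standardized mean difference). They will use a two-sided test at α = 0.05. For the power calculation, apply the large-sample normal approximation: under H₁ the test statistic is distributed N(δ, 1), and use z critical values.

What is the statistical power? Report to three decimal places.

Power ≈ 0.187

Noncentrality parameter: δ = d / √(1/n₁ + 1/n₂) = 0.34 / √(1/13 + 1/40) = 1.0650
Two-sided α = 0.05 → critical value z_{0.025} = 1.960.
Power = Φ(δ − 1.960) + Φ(−δ − 1.960) = Φ(-0.895) + Φ(-3.025) = 0.1854 + 0.0012 = 0.1866.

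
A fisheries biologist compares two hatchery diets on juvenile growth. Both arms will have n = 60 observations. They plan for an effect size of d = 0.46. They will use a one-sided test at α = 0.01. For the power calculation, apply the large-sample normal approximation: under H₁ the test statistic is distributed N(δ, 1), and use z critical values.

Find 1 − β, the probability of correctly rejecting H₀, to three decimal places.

Power ≈ 0.577

Noncentrality parameter: δ = d·√(n/2) = 0.46 × √(60/2) = 2.5195
Critical value for a one-sided test at α = 0.01: z_α = 2.326.
Power = P(Z > 2.326 − δ) = Φ(0.193) = 0.5766.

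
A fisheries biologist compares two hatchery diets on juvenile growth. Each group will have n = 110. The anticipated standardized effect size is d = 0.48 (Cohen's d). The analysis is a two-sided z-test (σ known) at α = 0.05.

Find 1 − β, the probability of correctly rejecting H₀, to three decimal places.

Noncentrality parameter: δ = d·√(n/2) = 0.48 × √(110/2) = 3.5598
Critical value for a two-sided test at α = 0.05: z_{α/2} = 1.960.
Power = Φ(δ − 1.960) + Φ(−δ − 1.960) = Φ(1.600) + Φ(-5.520) = 0.9452 + 0.0000 = 0.9452.

Power ≈ 0.945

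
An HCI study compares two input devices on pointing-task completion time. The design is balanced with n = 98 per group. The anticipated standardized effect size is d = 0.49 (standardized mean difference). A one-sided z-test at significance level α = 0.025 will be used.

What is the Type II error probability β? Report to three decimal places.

Noncentrality parameter: δ = d·√(n/2) = 0.49 × √(98/2) = 3.4300
One-sided α = 0.025 → critical value z_{0.025} = 1.960.
Power = Φ(δ − 1.960) = Φ(1.470) = 0.9292.
Type II error: β = 1 − power = 1 − 0.9292 = 0.0708.

β ≈ 0.071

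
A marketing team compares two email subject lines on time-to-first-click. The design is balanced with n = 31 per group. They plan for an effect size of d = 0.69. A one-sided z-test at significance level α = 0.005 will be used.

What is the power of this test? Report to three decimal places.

Noncentrality parameter: δ = d·√(n/2) = 0.69 × √(31/2) = 2.7165
Critical value for a one-sided test at α = 0.005: z_α = 2.576.
Power = P(Z > 2.576 − δ) = Φ(0.141) = 0.5559.

Power ≈ 0.556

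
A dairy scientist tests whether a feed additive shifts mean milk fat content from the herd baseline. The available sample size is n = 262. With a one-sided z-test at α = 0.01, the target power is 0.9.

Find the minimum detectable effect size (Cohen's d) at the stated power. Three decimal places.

Required noncentrality: δ = z_{0.01} + z_{0.10} = 2.326 + 1.282 = 3.608.
δ = d·√n ⇒ d = δ/√n = 3.608/√262 = 0.2229.

d ≈ 0.223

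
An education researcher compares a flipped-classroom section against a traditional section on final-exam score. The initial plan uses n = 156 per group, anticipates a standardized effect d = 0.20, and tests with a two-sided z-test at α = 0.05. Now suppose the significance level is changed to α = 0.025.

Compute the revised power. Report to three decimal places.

Power ≈ 0.317

δ = d·√(n/2) = 0.20 × √(156/2) = 1.7664 (unchanged). New critical value: z_{0.0125} = 2.241.
Revised power = Φ(δ − 2.241) + Φ(−δ − 2.241) = Φ(-0.475) + Φ(-4.008) = 0.3174 + 0.0000 = 0.3174.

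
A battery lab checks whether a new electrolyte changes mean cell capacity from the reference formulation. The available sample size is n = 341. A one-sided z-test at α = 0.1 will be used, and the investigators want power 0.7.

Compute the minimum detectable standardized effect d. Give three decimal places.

d ≈ 0.098

Need Φ(δ − 1.282) = 0.7, so δ = 1.282 + 0.524 = 1.806.
δ = d·√n ⇒ d = δ/√n = 1.806/√341 = 0.0978.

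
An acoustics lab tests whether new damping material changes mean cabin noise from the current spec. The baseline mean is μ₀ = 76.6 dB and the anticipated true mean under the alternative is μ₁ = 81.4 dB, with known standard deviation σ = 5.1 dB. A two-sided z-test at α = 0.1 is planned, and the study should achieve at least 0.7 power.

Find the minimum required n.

Standardized effect: d = |μ₁ − μ₀| / σ = |81.4 − 76.6| / 5.1 = 0.9412
Set Φ(δ − 1.645) = 0.7; then δ − 1.645 = Φ⁻¹(0.7) = 0.524, giving δ = 2.169.
(For δ > 0 the lower-tail rejection region contributes negligibly to power, so the one-term inversion is standard.)
δ = d·√n ⇒ n = (δ/d)² = (2.169 / 0.9412)² = 5.31.
Rounding up, n = 6.

n = 6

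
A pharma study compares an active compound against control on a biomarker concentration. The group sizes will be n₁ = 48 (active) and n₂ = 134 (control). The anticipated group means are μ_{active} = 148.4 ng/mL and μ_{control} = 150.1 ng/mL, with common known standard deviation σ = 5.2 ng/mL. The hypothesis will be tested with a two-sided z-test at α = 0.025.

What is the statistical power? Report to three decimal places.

Standardized effect: d = |μ_{active} − μ_{control}| / σ = |148.4 − 150.1| / 5.2 = 0.3269
Noncentrality parameter: δ = d / √(1/n₁ + 1/n₂) = 0.3269 / √(1/48 + 1/134) = 1.9435
Critical value for a two-sided test at α = 0.025: z_{α/2} = 2.241.
Power = Φ(δ − 2.241) + Φ(−δ − 2.241) = Φ(-0.298) + Φ(-4.185) = 0.3829 + 0.0000 = 0.3829.

Power ≈ 0.383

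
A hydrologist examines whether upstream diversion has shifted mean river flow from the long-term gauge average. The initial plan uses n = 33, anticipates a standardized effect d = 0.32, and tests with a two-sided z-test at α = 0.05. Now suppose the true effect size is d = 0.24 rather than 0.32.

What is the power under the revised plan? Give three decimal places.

With d = 0.24: δ = d·√n = 0.24 × √33 = 1.3787. Critical value z_{0.025} = 1.960.
Revised power = Φ(δ − 1.960) + Φ(−δ − 1.960) = Φ(-0.581) + Φ(-3.339) = 0.2805 + 0.0004 = 0.2810.

Power ≈ 0.281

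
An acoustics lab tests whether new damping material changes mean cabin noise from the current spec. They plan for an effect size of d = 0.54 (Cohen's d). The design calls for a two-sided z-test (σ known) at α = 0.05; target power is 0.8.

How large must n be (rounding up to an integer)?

n = 27

Set Φ(δ − 1.960) = 0.8; then δ − 1.960 = Φ⁻¹(0.8) = 0.842, giving δ = 2.802.
(The Φ(−δ − z_{α/2}) term is vanishingly small for δ > 0 and is dropped in the standard sample-size formula.)
δ = d·√n ⇒ n = (δ/d)² = (2.802 / 0.54)² = 26.92.
Round up to the next whole unit.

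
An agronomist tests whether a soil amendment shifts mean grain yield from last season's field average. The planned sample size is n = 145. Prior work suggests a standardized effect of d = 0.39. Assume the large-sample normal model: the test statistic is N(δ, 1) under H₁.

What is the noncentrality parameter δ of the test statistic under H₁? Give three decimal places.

The noncentrality parameter scales effect size by the design's sample-size factor: δ = d·√n = 0.39 × √145 = 4.6962

δ ≈ 4.696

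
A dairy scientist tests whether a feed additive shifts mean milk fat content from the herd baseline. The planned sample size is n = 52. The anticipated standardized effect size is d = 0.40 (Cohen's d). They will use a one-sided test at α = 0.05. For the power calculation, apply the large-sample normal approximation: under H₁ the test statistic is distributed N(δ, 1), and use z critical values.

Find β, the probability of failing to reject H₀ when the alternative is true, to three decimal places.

Noncentrality parameter: δ = d·√n = 0.40 × √52 = 2.8844
Critical value for a one-sided test at α = 0.05: z_α = 1.645.
Power = Φ(δ − 1.645) = Φ(1.240) = 0.8924.
Type II error: β = 1 − power = 1 − 0.8924 = 0.1076.

β ≈ 0.108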